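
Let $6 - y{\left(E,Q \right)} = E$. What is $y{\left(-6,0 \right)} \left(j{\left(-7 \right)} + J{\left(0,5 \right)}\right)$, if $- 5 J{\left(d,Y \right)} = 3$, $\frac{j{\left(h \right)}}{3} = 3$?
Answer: $\frac{504}{5} \approx 100.8$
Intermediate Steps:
$j{\left(h \right)} = 9$ ($j{\left(h \right)} = 3 \cdot 3 = 9$)
$J{\left(d,Y \right)} = - \frac{3}{5}$ ($J{\left(d,Y \right)} = \left(- \frac{1}{5}\right) 3 = - \frac{3}{5}$)
$y{\left(E,Q \right)} = 6 - E$
$y{\left(-6,0 \right)} \left(j{\left(-7 \right)} + J{\left(0,5 \right)}\right) = \left(6 - -6\right) \left(9 - \frac{3}{5}\right) = \left(6 + 6\right) \frac{42}{5} = 12 \cdot \frac{42}{5} = \frac{504}{5}$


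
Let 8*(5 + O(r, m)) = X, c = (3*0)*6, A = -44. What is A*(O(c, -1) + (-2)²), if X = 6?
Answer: 11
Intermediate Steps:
c = 0 (c = 0*6 = 0)
O(r, m) = -17/4 (O(r, m) = -5 + (⅛)*6 = -5 + ¾ = -17/4)
A*(O(c, -1) + (-2)²) = -44*(-17/4 + (-2)²) = -44*(-17/4 + 4) = -44*(-¼) = 11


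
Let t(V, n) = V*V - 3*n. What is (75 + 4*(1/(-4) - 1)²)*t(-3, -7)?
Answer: 4875/2 ≈ 2437.5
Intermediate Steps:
t(V, n) = V² - 3*n
(75 + 4*(1/(-4) - 1)²)*t(-3, -7) = (75 + 4*(1/(-4) - 1)²)*((-3)² - 3*(-7)) = (75 + 4*(-¼ - 1)²)*(9 + 21) = (75 + 4*(-5/4)²)*30 = (75 + 4*(25/16))*30 = (75 + 25/4)*30 = (325/4)*30 = 4875/2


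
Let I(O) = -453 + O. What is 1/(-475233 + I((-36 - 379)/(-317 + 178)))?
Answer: -139/66119939 ≈ -2.1022e-6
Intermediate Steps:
1/(-475233 + I((-36 - 379)/(-317 + 178))) = 1/(-475233 + (-453 + (-36 - 379)/(-317 + 178))) = 1/(-475233 + (-453 - 415/(-139))) = 1/(-475233 + (-453 - 415*(-1/139))) = 1/(-475233 + (-453 + 415/139)) = 1/(-475233 - 62552/139) = 1/(-66119939/139) = -139/66119939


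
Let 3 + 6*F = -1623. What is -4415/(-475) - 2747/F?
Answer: 500258/25745 ≈ 19.431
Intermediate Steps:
F = -271 (F = -1/2 + (1/6)*(-1623) = -1/2 - 541/2 = -271)
-4415/(-475) - 2747/F = -4415/(-475) - 2747/(-271) = -4415*(-1/475) - 2747*(-1/271) = 883/95 + 2747/271 = 500258/25745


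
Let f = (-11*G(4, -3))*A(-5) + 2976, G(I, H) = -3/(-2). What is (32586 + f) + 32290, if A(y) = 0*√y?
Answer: 67852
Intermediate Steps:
G(I, H) = 3/2 (G(I, H) = -3*(-½) = 3/2)
A(y) = 0
f = 2976 (f = -11*3/2*0 + 2976 = -33/2*0 + 2976 = 0 + 2976 = 2976)
(32586 + f) + 32290 = (32586 + 2976) + 32290 = 35562 + 32290 = 67852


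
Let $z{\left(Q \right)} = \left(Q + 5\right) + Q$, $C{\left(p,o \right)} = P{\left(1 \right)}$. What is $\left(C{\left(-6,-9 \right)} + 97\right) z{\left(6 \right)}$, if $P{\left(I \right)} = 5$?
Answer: $1734$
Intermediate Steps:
$C{\left(p,o \right)} = 5$
$z{\left(Q \right)} = 5 + 2 Q$ ($z{\left(Q \right)} = \left(5 + Q\right) + Q = 5 + 2 Q$)
$\left(C{\left(-6,-9 \right)} + 97\right) z{\left(6 \right)} = \left(5 + 97\right) \left(5 + 2 \cdot 6\right) = 102 \left(5 + 12\right) = 102 \cdot 17 = 1734$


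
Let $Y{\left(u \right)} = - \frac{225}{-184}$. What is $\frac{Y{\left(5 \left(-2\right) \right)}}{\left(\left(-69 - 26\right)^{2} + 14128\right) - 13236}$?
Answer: $\frac{225}{1824728} \approx 0.00012331$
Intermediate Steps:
$Y{\left(u \right)} = \frac{225}{184}$ ($Y{\left(u \right)} = \left(-225\right) \left(- \frac{1}{184}\right) = \frac{225}{184}$)
$\frac{Y{\left(5 \left(-2\right) \right)}}{\left(\left(-69 - 26\right)^{2} + 14128\right) - 13236} = \frac{225}{184 \left(\left(\left(-69 - 26\right)^{2} + 14128\right) - 13236\right)} = \frac{225}{184 \left(\left(\left(-95\right)^{2} + 14128\right) - 13236\right)} = \frac{225}{184 \left(\left(9025 + 14128\right) - 13236\right)} = \frac{225}{184 \left(23153 - 13236\right)} = \frac{225}{184 \cdot 9917} = \frac{225}{184} \cdot \frac{1}{9917} = \frac{225}{1824728}$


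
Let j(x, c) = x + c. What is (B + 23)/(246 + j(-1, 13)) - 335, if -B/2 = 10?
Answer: -28809/86 ≈ -334.99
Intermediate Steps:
B = -20 (B = -2*10 = -20)
j(x, c) = c + x
(B + 23)/(246 + j(-1, 13)) - 335 = (-20 + 23)/(246 + (13 - 1)) - 335 = 3/(246 + 12) - 335 = 3/258 - 335 = 3*(1/258) - 335 = 1/86 - 335 = -28809/86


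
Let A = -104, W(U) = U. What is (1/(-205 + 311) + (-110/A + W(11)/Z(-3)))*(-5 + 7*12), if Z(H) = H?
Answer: -1697947/8268 ≈ -205.36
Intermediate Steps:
(1/(-205 + 311) + (-110/A + W(11)/Z(-3)))*(-5 + 7*12) = (1/(-205 + 311) + (-110/(-104) + 11/(-3)))*(-5 + 7*12) = (1/106 + (-110*(-1/104) + 11*(-⅓)))*(-5 + 84) = (1/106 + (55/52 - 11/3))*79 = (1/106 - 407/156)*79 = -21493/8268*79 = -1697947/8268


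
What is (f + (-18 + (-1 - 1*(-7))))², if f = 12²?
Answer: 17424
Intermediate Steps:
f = 144
(f + (-18 + (-1 - 1*(-7))))² = (144 + (-18 + (-1 - 1*(-7))))² = (144 + (-18 + (-1 + 7)))² = (144 + (-18 + 6))² = (144 - 12)² = 132² = 17424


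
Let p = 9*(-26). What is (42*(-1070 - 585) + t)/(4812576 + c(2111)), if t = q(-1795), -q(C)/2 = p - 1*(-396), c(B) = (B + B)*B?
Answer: -34917/6862609 ≈ -0.0050880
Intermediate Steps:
p = -234
c(B) = 2*B² (c(B) = (2*B)*B = 2*B²)
q(C) = -324 (q(C) = -2*(-234 - 1*(-396)) = -2*(-234 + 396) = -2*162 = -324)
t = -324
(42*(-1070 - 585) + t)/(4812576 + c(2111)) = (42*(-1070 - 585) - 324)/(4812576 + 2*2111²) = (42*(-1655) - 324)/(4812576 + 2*4456321) = (-69510 - 324)/(4812576 + 8912642) = -69834/13725218 = -69834*1/13725218 = -34917/6862609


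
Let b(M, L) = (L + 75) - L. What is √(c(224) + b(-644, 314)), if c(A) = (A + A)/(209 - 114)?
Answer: √719435/95 ≈ 8.9284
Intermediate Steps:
c(A) = 2*A/95 (c(A) = (2*A)/95 = (2*A)*(1/95) = 2*A/95)
b(M, L) = 75 (b(M, L) = (75 + L) - L = 75)
√(c(224) + b(-644, 314)) = √((2/95)*224 + 75) = √(448/95 + 75) = √(7573/95) = √719435/95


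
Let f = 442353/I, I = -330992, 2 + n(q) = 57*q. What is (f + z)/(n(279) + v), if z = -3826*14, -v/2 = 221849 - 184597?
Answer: 17729697841/19397124176 ≈ 0.91404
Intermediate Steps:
n(q) = -2 + 57*q
f = -442353/330992 (f = 442353/(-330992) = 442353*(-1/330992) = -442353/330992 ≈ -1.3364)
v = -74504 (v = -2*(221849 - 184597) = -2*37252 = -74504)
z = -53564
(f + z)/(n(279) + v) = (-442353/330992 - 53564)/((-2 + 57*279) - 74504) = -17729697841/(330992*((-2 + 15903) - 74504)) = -17729697841/(330992*(15901 - 74504)) = -17729697841/330992/(-58603) = -17729697841/330992*(-1/58603) = 17729697841/19397124176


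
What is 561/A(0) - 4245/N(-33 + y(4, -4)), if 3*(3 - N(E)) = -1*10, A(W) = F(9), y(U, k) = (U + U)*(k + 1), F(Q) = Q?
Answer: -34652/57 ≈ -607.93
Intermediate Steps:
y(U, k) = 2*U*(1 + k) (y(U, k) = (2*U)*(1 + k) = 2*U*(1 + k))
A(W) = 9
N(E) = 19/3 (N(E) = 3 - (-1)*10/3 = 3 - ⅓*(-10) = 3 + 10/3 = 19/3)
561/A(0) - 4245/N(-33 + y(4, -4)) = 561/9 - 4245/19/3 = 561*(⅑) - 4245*3/19 = 187/3 - 12735/19 = -34652/57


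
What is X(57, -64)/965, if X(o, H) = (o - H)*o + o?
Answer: 6954/965 ≈ 7.2062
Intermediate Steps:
X(o, H) = o + o*(o - H) (X(o, H) = o*(o - H) + o = o + o*(o - H))
X(57, -64)/965 = (57*(1 + 57 - 1*(-64)))/965 = (57*(1 + 57 + 64))*(1/965) = (57*122)*(1/965) = 6954*(1/965) = 6954/965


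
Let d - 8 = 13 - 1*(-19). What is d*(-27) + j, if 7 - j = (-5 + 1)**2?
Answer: -1089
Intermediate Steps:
d = 40 (d = 8 + (13 - 1*(-19)) = 8 + (13 + 19) = 8 + 32 = 40)
j = -9 (j = 7 - (-5 + 1)**2 = 7 - 1*(-4)**2 = 7 - 1*16 = 7 - 16 = -9)
d*(-27) + j = 40*(-27) - 9 = -1080 - 9 = -1089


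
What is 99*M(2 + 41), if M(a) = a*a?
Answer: 183051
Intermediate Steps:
M(a) = a**2
99*M(2 + 41) = 99*(2 + 41)**2 = 99*43**2 = 99*1849 = 183051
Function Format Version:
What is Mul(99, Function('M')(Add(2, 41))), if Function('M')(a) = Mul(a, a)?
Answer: 183051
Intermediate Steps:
Function('M')(a) = Pow(a, 2)
Mul(99, Function('M')(Add(2, 41))) = Mul(99, Pow(Add(2, 41), 2)) = Mul(99, Pow(43, 2)) = Mul(99, 1849) = 183051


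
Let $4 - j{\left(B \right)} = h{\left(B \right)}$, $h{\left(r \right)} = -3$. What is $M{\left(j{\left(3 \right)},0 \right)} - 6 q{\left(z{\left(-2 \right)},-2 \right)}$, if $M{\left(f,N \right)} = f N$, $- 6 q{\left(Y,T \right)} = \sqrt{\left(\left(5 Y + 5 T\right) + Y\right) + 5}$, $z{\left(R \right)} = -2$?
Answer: $i \sqrt{17} \approx 4.1231 i$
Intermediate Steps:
$j{\left(B \right)} = 7$ ($j{\left(B \right)} = 4 - -3 = 4 + 3 = 7$)
$q{\left(Y,T \right)} = - \frac{\sqrt{5 + 5 T + 6 Y}}{6}$ ($q{\left(Y,T \right)} = - \frac{\sqrt{\left(\left(5 Y + 5 T\right) + Y\right) + 5}}{6} = - \frac{\sqrt{\left(\left(5 T + 5 Y\right) + Y\right) + 5}}{6} = - \frac{\sqrt{\left(5 T + 6 Y\right) + 5}}{6} = - \frac{\sqrt{5 + 5 T + 6 Y}}{6}$)
$M{\left(f,N \right)} = N f$
$M{\left(j{\left(3 \right)},0 \right)} - 6 q{\left(z{\left(-2 \right)},-2 \right)} = 0 \cdot 7 - 6 \left(- \frac{\sqrt{5 + 5 \left(-2\right) + 6 \left(-2\right)}}{6}\right) = 0 - 6 \left(- \frac{\sqrt{5 - 10 - 12}}{6}\right) = 0 - 6 \left(- \frac{\sqrt{-17}}{6}\right) = 0 - 6 \left(- \frac{i \sqrt{17}}{6}\right) = 0 + i \sqrt{17} = i \sqrt{17}$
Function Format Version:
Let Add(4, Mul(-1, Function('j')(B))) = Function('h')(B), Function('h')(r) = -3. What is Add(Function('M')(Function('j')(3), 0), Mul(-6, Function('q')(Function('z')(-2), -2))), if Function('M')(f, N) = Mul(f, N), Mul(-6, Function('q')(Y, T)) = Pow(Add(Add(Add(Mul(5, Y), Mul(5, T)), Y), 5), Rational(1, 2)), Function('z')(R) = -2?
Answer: Mul(I, Pow(17, Rational(1, 2))) ≈ Mul(4.1231, I)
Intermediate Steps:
Function('j')(B) = 7 (Function('j')(B) = Add(4, Mul(-1, -3)) = Add(4, 3) = 7)
Function('q')(Y, T) = Mul(Rational(-1, 6), Pow(Add(5, Mul(5, T), Mul(6, Y)), Rational(1, 2))) (Function('q')(Y, T) = Mul(Rational(-1, 6), Pow(Add(Add(Add(Mul(5, Y), Mul(5, T)), Y), 5), Rational(1, 2))) = Mul(Rational(-1, 6), Pow(Add(Add(Add(Mul(5, T), Mul(5, Y)), Y), 5), Rational(1, 2))) = Mul(Rational(-1, 6), Pow(Add(Add(Mul(5, T), Mul(6, Y)), 5), Rational(1, 2))) = Mul(Rational(-1, 6), Pow(Add(5, Mul(5, T), Mul(6, Y)), Rational(1, 2))))
Function('M')(f, N) = Mul(N, f)
Add(Function('M')(Function('j')(3), 0), Mul(-6, Function('q')(Function('z')(-2), -2))) = Add(Mul(0, 7), Mul(-6, Mul(Rational(-1, 6), Pow(Add(5, Mul(5, -2), Mul(6, -2)), Rational(1, 2))))) = Add(0, Mul(-6, Mul(Rational(-1, 6), Pow(Add(5, -10, -12), Rational(1, 2))))) = Add(0, Mul(-6, Mul(Rational(-1, 6), Pow(-17, Rational(1, 2))))) = Add(0, Mul(-6, Mul(Rational(-1, 6), Mul(I, Pow(17, Rational(1, 2)))))) = Add(0, Mul(-6, Mul(Rational(-1, 6), I, Pow(17, Rational(1, 2))))) = Add(0, Mul(I, Pow(17, Rational(1, 2)))) = Mul(I, Pow(17, Rational(1, 2)))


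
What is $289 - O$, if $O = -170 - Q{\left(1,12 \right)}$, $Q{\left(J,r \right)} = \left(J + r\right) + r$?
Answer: $484$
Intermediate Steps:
$Q{\left(J,r \right)} = J + 2 r$
$O = -195$ ($O = -170 - \left(1 + 2 \cdot 12\right) = -170 - \left(1 + 24\right) = -170 - 25 = -195$)
$289 - O = 289 - -195 = 289 + 195 = 484$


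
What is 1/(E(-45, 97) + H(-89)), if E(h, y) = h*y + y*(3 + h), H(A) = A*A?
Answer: -1/518 ≈ -0.0019305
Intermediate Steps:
H(A) = A**2
1/(E(-45, 97) + H(-89)) = 1/(97*(3 + 2*(-45)) + (-89)**2) = 1/(97*(3 - 90) + 7921) = 1/(97*(-87) + 7921) = 1/(-8439 + 7921) = 1/(-518) = -1/518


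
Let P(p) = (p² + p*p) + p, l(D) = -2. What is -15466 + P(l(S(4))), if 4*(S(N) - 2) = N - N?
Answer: -15460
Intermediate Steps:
S(N) = 2 (S(N) = 2 + (N - N)/4 = 2 + (¼)*0 = 2 + 0 = 2)
P(p) = p + 2*p² (P(p) = (p² + p²) + p = 2*p² + p = p + 2*p²)
-15466 + P(l(S(4))) = -15466 - 2*(1 + 2*(-2)) = -15466 - 2*(1 - 4) = -15466 - 2*(-3) = -15466 + 6 = -15460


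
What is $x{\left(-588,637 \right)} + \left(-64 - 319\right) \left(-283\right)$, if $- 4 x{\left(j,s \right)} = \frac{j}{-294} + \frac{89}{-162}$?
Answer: $\frac{70235837}{648} \approx 1.0839 \cdot 10^{5}$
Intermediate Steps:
$x{\left(j,s \right)} = \frac{89}{648} + \frac{j}{1176}$ ($x{\left(j,s \right)} = - \frac{\frac{j}{-294} + \frac{89}{-162}}{4} = - \frac{j \left(- \frac{1}{294}\right) + 89 \left(- \frac{1}{162}\right)}{4} = - \frac{- \frac{j}{294} - \frac{89}{162}}{4} = - \frac{- \frac{89}{162} - \frac{j}{294}}{4} = \frac{89}{648} + \frac{j}{1176}$)
$x{\left(-588,637 \right)} + \left(-64 - 319\right) \left(-283\right) = \left(\frac{89}{648} + \frac{1}{1176} \left(-588\right)\right) + \left(-64 - 319\right) \left(-283\right) = \left(\frac{89}{648} - \frac{1}{2}\right) - -108389 = - \frac{235}{648} + 108389 = \frac{70235837}{648}$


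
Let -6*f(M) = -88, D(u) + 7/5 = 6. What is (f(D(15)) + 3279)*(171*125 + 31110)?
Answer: 172868095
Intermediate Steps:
D(u) = 23/5 (D(u) = -7/5 + 6 = 23/5)
f(M) = 44/3 (f(M) = -⅙*(-88) = 44/3)
(f(D(15)) + 3279)*(171*125 + 31110) = (44/3 + 3279)*(171*125 + 31110) = 9881*(21375 + 31110)/3 = (9881/3)*52485 = 172868095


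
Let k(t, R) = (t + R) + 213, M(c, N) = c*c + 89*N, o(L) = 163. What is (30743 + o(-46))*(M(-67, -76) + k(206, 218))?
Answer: -50624028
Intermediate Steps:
M(c, N) = c² + 89*N
k(t, R) = 213 + R + t (k(t, R) = (R + t) + 213 = 213 + R + t)
(30743 + o(-46))*(M(-67, -76) + k(206, 218)) = (30743 + 163)*(((-67)² + 89*(-76)) + (213 + 218 + 206)) = 30906*((4489 - 6764) + 637) = 30906*(-2275 + 637) = 30906*(-1638) = -50624028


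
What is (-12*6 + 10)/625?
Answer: -62/625 ≈ -0.099200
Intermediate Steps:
(-12*6 + 10)/625 = (-72 + 10)*(1/625) = -62*1/625 = -62/625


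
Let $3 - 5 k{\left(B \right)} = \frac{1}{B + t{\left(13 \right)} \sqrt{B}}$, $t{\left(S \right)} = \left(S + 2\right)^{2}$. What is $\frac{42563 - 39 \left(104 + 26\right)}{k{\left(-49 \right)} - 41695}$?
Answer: $- \frac{97039644342944695}{107913737143186129} - \frac{295257375 i}{107913737143186129} \approx -0.89923 - 2.7361 \cdot 10^{-9} i$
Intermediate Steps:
$t{\left(S \right)} = \left(2 + S\right)^{2}$
$k{\left(B \right)} = \frac{3}{5} - \frac{1}{5 \left(B + 225 \sqrt{B}\right)}$ ($k{\left(B \right)} = \frac{3}{5} - \frac{1}{5 \left(B + \left(2 + 13\right)^{2} \sqrt{B}\right)} = \frac{3}{5} - \frac{1}{5 \left(B + 15^{2} \sqrt{B}\right)} = \frac{3}{5} - \frac{1}{5 \left(B + 225 \sqrt{B}\right)}$)
$\frac{42563 - 39 \left(104 + 26\right)}{k{\left(-49 \right)} - 41695} = \frac{42563 - 39 \left(104 + 26\right)}{\frac{-1 + 3 \left(-49\right) + 675 \sqrt{-49}}{5 \left(-49 + 225 \sqrt{-49}\right)} - 41695} = \frac{42563 - 5070}{\frac{-1 - 147 + 675 \cdot 7 i}{5 \left(-49 + 225 \cdot 7 i\right)} - 41695} = \frac{42563 - 5070}{\frac{-1 - 147 + 4725 i}{5 \left(-49 + 1575 i\right)} - 41695} = \frac{37493}{\frac{\frac{-49 - 1575 i}{2483026} \left(-148 + 4725 i\right)}{5} - 41695} = \frac{37493}{\frac{\left(-148 + 4725 i\right) \left(-49 - 1575 i\right)}{12415130} - 41695} = \frac{37493}{-41695 + \frac{\left(-148 + 4725 i\right) \left(-49 - 1575 i\right)}{12415130}}$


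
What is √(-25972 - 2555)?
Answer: I*√28527 ≈ 168.9*I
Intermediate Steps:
√(-25972 - 2555) = √(-28527) = I*√28527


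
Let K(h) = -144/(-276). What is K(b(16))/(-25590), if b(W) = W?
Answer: -2/98095 ≈ -2.0388e-5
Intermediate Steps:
K(h) = 12/23 (K(h) = -144*(-1/276) = 12/23)
K(b(16))/(-25590) = (12/23)/(-25590) = (12/23)*(-1/25590) = -2/98095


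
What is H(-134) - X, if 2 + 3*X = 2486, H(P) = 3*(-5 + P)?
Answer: -1245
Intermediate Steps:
H(P) = -15 + 3*P
X = 828 (X = -⅔ + (⅓)*2486 = -⅔ + 2486/3 = 828)
H(-134) - X = (-15 + 3*(-134)) - 1*828 = (-15 - 402) - 828 = -417 - 828 = -1245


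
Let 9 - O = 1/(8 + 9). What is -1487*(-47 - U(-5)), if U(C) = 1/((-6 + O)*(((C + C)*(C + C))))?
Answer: 349470279/5000 ≈ 69894.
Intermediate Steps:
O = 152/17 (O = 9 - 1/(8 + 9) = 9 - 1/17 = 152/17 ≈ 8.9412)
U(C) = 17/(200*C**2) (U(C) = 1/((-6 + 152/17)*(((C + C)*(C + C)))) = 1/((50/17)*(((2*C)*(2*C)))) = 17/(50*((4*C**2))) = 17*(1/(4*C**2))/50 = 17/(200*C**2))
-1487*(-47 - U(-5)) = -1487*(-47 - 17/(200*(-5)**2)) = -1487*(-47 - 17/(200*25)) = -1487*(-47 - 1*17/5000) = -1487*(-47 - 17/5000) = -1487*(-235017/5000) = 349470279/5000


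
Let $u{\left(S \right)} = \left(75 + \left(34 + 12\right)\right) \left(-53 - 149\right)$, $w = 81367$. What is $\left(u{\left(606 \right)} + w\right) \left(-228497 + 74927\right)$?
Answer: $-8741972250$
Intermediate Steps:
$u{\left(S \right)} = -24442$ ($u{\left(S \right)} = \left(75 + 46\right) \left(-202\right) = 121 \left(-202\right) = -24442$)
$\left(u{\left(606 \right)} + w\right) \left(-228497 + 74927\right) = \left(-24442 + 81367\right) \left(-228497 + 74927\right) = 56925 \left(-153570\right) = -8741972250$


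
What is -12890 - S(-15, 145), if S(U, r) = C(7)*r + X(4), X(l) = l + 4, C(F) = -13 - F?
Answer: -9998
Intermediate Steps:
X(l) = 4 + l
S(U, r) = 8 - 20*r (S(U, r) = (-13 - 1*7)*r + (4 + 4) = (-13 - 7)*r + 8 = -20*r + 8 = 8 - 20*r)
-12890 - S(-15, 145) = -12890 - (8 - 20*145) = -12890 - (8 - 2900) = -12890 - 1*(-2892) = -12890 + 2892 = -9998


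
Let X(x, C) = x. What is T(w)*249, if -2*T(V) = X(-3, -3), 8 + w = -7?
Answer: 747/2 ≈ 373.50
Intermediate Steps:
w = -15 (w = -8 - 7 = -15)
T(V) = 3/2 (T(V) = -½*(-3) = 3/2)
T(w)*249 = (3/2)*249 = 747/2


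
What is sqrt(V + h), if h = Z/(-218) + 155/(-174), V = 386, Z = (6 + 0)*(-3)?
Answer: sqrt(138557004402)/18966 ≈ 19.626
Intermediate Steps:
Z = -18 (Z = 6*(-3) = -18)
h = -15329/18966 (h = -18/(-218) + 155/(-174) = -18*(-1/218) + 155*(-1/174) = 9/109 - 155/174 = -15329/18966 ≈ -0.80824)
sqrt(V + h) = sqrt(386 - 15329/18966) = sqrt(7305547/18966) = sqrt(138557004402)/18966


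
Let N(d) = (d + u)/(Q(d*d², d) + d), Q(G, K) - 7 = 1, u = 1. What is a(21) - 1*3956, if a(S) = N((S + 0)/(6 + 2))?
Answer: -336231/85 ≈ -3955.7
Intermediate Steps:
Q(G, K) = 8 (Q(G, K) = 7 + 1 = 8)
N(d) = (1 + d)/(8 + d) (N(d) = (d + 1)/(8 + d) = (1 + d)/(8 + d))
a(S) = (1 + S/8)/(8 + S/8) (a(S) = (1 + (S + 0)/(6 + 2))/(8 + (S + 0)/(6 + 2)) = (1 + S/8)/(8 + S/8))
a(21) - 1*3956 = (8 + 21)/(64 + 21) - 1*3956 = 29/85 - 3956 = -336231/85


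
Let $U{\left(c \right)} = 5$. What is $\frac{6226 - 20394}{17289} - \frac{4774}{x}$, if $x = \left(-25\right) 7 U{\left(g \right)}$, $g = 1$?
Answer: $\frac{10020098}{2161125} \approx 4.6365$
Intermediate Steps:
$x = -875$ ($x = \left(-25\right) 7 \cdot 5 = \left(-175\right) 5 = -875$)
$\frac{6226 - 20394}{17289} - \frac{4774}{x} = \frac{6226 - 20394}{17289} - \frac{4774}{-875} = \left(6226 - 20394\right) \frac{1}{17289} - - \frac{682}{125} = \left(-14168\right) \frac{1}{17289} + \frac{682}{125} = - \frac{14168}{17289} + \frac{682}{125} = \frac{10020098}{2161125}$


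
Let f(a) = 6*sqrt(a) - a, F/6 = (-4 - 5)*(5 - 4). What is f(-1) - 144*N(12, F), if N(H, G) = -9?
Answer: 1297 + 6*I ≈ 1297.0 + 6.0*I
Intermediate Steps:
F = -54 (F = 6*((-4 - 5)*(5 - 4)) = 6*(-9*1) = 6*(-9) = -54)
f(a) = -a + 6*sqrt(a)
f(-1) - 144*N(12, F) = (-1*(-1) + 6*sqrt(-1)) - 144*(-9) = (1 + 6*I) + 1296 = 1297 + 6*I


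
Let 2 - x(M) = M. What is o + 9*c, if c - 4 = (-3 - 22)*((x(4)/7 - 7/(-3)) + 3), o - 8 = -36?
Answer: -7894/7 ≈ -1127.7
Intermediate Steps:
o = -28 (o = 8 - 36 = -28)
x(M) = 2 - M
c = -2566/21 (c = 4 + (-3 - 22)*(((2 - 1*4)/7 - 7/(-3)) + 3) = 4 - 25*(((2 - 4)*(⅐) - 7*(-⅓)) + 3) = 4 - 25*((-2*⅐ + 7/3) + 3) = 4 - 25*((-2/7 + 7/3) + 3) = 4 - 25*(43/21 + 3) = 4 - 25*106/21 = 4 - 2650/21 = -2566/21 ≈ -122.19)
o + 9*c = -28 + 9*(-2566/21) = -28 - 7698/7 = -7894/7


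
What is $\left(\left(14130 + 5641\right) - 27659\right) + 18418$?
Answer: $10530$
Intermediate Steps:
$\left(\left(14130 + 5641\right) - 27659\right) + 18418 = \left(19771 - 27659\right) + 18418 = -7888 + 18418 = 10530$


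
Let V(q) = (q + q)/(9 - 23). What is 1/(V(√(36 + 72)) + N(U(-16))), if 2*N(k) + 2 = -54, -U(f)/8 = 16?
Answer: -343/9577 + 21*√3/19154 ≈ -0.033916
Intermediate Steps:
U(f) = -128 (U(f) = -8*16 = -128)
V(q) = -q/7 (V(q) = (2*q)/(-14) = (2*q)*(-1/14) = -q/7)
N(k) = -28 (N(k) = -1 + (½)*(-54) = -1 - 27 = -28)
1/(V(√(36 + 72)) + N(U(-16))) = 1/(-√(36 + 72)/7 - 28) = 1/(-6*√3/7 - 28) = 1/(-28 - 6*√3/7)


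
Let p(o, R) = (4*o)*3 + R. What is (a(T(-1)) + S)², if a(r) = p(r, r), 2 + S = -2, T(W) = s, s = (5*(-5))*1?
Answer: 108241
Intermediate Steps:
s = -25 (s = -25*1 = -25)
T(W) = -25
S = -4 (S = -2 - 2 = -4)
p(o, R) = R + 12*o (p(o, R) = 12*o + R = R + 12*o)
a(r) = 13*r (a(r) = r + 12*r = 13*r)
(a(T(-1)) + S)² = (13*(-25) - 4)² = (-325 - 4)² = (-329)² = 108241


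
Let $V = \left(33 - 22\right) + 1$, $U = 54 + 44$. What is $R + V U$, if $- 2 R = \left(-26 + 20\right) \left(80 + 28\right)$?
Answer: $1500$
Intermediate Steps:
$U = 98$
$R = 324$ ($R = - \frac{\left(-26 + 20\right) \left(80 + 28\right)}{2} = - \frac{\left(-6\right) 108}{2} = \left(- \frac{1}{2}\right) \left(-648\right) = 324$)
$V = 12$ ($V = 11 + 1 = 12$)
$R + V U = 324 + 12 \cdot 98 = 324 + 1176 = 1500$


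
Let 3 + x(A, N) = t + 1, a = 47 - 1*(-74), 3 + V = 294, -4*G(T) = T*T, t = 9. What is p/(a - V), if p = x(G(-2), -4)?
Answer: -7/170 ≈ -0.041176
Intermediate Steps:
G(T) = -T²/4 (G(T) = -T*T/4 = -T²/4)
V = 291 (V = -3 + 294 = 291)
a = 121 (a = 47 + 74 = 121)
x(A, N) = 7 (x(A, N) = -3 + (9 + 1) = -3 + 10 = 7)
p = 7
p/(a - V) = 7/(121 - 1*291) = 7/(121 - 291) = 7/(-170) = 7*(-1/170) = -7/170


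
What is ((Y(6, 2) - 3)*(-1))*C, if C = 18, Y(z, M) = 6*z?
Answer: -594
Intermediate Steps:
((Y(6, 2) - 3)*(-1))*C = ((6*6 - 3)*(-1))*18 = ((36 - 3)*(-1))*18 = (33*(-1))*18 = -33*18 = -594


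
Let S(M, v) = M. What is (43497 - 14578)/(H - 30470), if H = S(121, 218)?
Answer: -2629/2759 ≈ -0.95288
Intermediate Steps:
H = 121
(43497 - 14578)/(H - 30470) = (43497 - 14578)/(121 - 30470) = 28919/(-30349) = 28919*(-1/30349) = -2629/2759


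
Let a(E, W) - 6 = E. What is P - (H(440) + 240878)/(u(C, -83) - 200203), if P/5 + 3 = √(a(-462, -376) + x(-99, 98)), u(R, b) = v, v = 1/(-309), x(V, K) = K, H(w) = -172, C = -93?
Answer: -426781383/30931364 + 5*I*√358 ≈ -13.798 + 94.604*I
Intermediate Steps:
a(E, W) = 6 + E
v = -1/309 ≈ -0.0032362
u(R, b) = -1/309
P = -15 + 5*I*√358 (P = -15 + 5*√((6 - 462) + 98) = -15 + 5*√(-456 + 98) = -15 + 5*√(-358) = -15 + 5*(I*√358) = -15 + 5*I*√358 ≈ -15.0 + 94.604*I)
P - (H(440) + 240878)/(u(C, -83) - 200203) = (-15 + 5*I*√358) - (-172 + 240878)/(-1/309 - 200203) = (-15 + 5*I*√358) - 240706/(-61862728/309) = (-15 + 5*I*√358) - 240706*(-309)/61862728 = (-15 + 5*I*√358) - 1*(-37189077/30931364) = (-15 + 5*I*√358) + 37189077/30931364 = -426781383/30931364 + 5*I*√358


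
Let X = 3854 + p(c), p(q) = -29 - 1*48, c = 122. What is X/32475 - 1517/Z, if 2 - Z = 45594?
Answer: 1800533/12037400 ≈ 0.14958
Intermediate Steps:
Z = -45592 (Z = 2 - 1*45594 = 2 - 45594 = -45592)
p(q) = -77 (p(q) = -29 - 48 = -77)
X = 3777 (X = 3854 - 77 = 3777)
X/32475 - 1517/Z = 3777/32475 - 1517/(-45592) = 3777*(1/32475) - 1517*(-1/45592) = 1259/10825 + 37/1112 = 1800533/12037400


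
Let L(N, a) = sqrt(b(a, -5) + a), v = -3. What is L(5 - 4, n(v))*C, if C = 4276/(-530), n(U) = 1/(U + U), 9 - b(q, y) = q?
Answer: -6414/265 ≈ -24.204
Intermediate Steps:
b(q, y) = 9 - q
n(U) = 1/(2*U)
L(N, a) = 3 (L(N, a) = sqrt((9 - a) + a) = sqrt(9) = 3)
C = -2138/265 (C = 4276*(-1/530) = -2138/265 ≈ -8.0679)
L(5 - 4, n(v))*C = 3*(-2138/265) = -6414/265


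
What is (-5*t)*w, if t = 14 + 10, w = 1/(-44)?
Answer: 30/11 ≈ 2.7273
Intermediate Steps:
w = -1/44 ≈ -0.022727
t = 24
(-5*t)*w = -5*24*(-1/44) = -120*(-1/44) = 30/11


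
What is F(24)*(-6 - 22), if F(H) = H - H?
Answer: 0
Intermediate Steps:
F(H) = 0
F(24)*(-6 - 22) = 0*(-6 - 22) = 0*(-28) = 0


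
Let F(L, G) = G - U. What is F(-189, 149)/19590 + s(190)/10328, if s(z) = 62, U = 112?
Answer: 399179/50581380 ≈ 0.0078918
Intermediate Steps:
F(L, G) = -112 + G (F(L, G) = G - 1*112 = G - 112 = -112 + G)
F(-189, 149)/19590 + s(190)/10328 = (-112 + 149)/19590 + 62/10328 = 37*(1/19590) + 62*(1/10328) = 37/19590 + 31/5164 = 399179/50581380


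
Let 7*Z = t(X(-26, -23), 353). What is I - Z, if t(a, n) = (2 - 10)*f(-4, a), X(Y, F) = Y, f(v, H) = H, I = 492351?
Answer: 3446249/7 ≈ 4.9232e+5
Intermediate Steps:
t(a, n) = -8*a (t(a, n) = (2 - 10)*a = -8*a)
Z = 208/7 (Z = (-8*(-26))/7 = (⅐)*208 = 208/7 ≈ 29.714)
I - Z = 492351 - 1*208/7 = 492351 - 208/7 = 3446249/7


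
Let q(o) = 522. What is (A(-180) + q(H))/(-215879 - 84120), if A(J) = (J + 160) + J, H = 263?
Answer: -46/42857 ≈ -0.0010733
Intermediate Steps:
A(J) = 160 + 2*J (A(J) = (160 + J) + J = 160 + 2*J)
(A(-180) + q(H))/(-215879 - 84120) = ((160 + 2*(-180)) + 522)/(-215879 - 84120) = ((160 - 360) + 522)/(-299999) = (-200 + 522)*(-1/299999) = 322*(-1/299999) = -46/42857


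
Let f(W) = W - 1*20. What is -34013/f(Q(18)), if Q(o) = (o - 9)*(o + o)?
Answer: -34013/304 ≈ -111.88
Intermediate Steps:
Q(o) = 2*o*(-9 + o) (Q(o) = (-9 + o)*(2*o) = 2*o*(-9 + o))
f(W) = -20 + W (f(W) = W - 20 = -20 + W)
-34013/f(Q(18)) = -34013/(-20 + 2*18*(-9 + 18)) = -34013/(-20 + 2*18*9) = -34013/(-20 + 324) = -34013/304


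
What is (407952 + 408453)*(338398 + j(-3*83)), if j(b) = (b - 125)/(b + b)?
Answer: 22930445882015/83 ≈ 2.7627e+11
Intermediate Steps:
j(b) = (-125 + b)/(2*b) (j(b) = (-125 + b)/((2*b)) = (-125 + b)*(1/(2*b)) = (-125 + b)/(2*b))
(407952 + 408453)*(338398 + j(-3*83)) = (407952 + 408453)*(338398 + (-125 - 3*83)/(2*((-3*83)))) = 816405*(338398 + (½)*(-125 - 249)/(-249)) = 816405*(338398 + (½)*(-1/249)*(-374)) = 816405*(338398 + 187/249) = 816405*(84261289/249) = 22930445882015/83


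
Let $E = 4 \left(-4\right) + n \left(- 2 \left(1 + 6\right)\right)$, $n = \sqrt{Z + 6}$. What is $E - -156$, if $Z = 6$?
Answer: $140 - 28 \sqrt{3} \approx 91.503$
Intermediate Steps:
$n = 2 \sqrt{3}$ ($n = \sqrt{6 + 6} = \sqrt{12} = 2 \sqrt{3} \approx 3.4641$)
$E = -16 - 28 \sqrt{3}$ ($E = 4 \left(-4\right) + 2 \sqrt{3} \left(- 2 \left(1 + 6\right)\right) = -16 + 2 \sqrt{3} \left(\left(-2\right) 7\right) = -16 + 2 \sqrt{3} \left(-14\right) = -16 - 28 \sqrt{3} \approx -64.497$)
$E - -156 = \left(-16 - 28 \sqrt{3}\right) - -156 = \left(-16 - 28 \sqrt{3}\right) + 156 = 140 - 28 \sqrt{3}$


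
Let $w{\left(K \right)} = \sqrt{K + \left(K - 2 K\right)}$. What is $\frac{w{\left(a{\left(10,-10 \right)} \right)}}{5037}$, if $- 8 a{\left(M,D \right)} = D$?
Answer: $0$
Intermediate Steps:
$a{\left(M,D \right)} = - \frac{D}{8}$
$w{\left(K \right)} = 0$ ($w{\left(K \right)} = \sqrt{K - K} = \sqrt{0} = 0$)
$\frac{w{\left(a{\left(10,-10 \right)} \right)}}{5037} = \frac{0}{5037} = 0 \cdot \frac{1}{5037} = 0$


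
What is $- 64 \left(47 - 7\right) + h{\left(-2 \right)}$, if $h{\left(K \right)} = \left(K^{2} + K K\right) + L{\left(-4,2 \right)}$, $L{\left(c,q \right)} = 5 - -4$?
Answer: $-2543$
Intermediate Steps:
$L{\left(c,q \right)} = 9$ ($L{\left(c,q \right)} = 5 + 4 = 9$)
$h{\left(K \right)} = 9 + 2 K^{2}$ ($h{\left(K \right)} = \left(K^{2} + K K\right) + 9 = \left(K^{2} + K^{2}\right) + 9 = 2 K^{2} + 9 = 9 + 2 K^{2}$)
$- 64 \left(47 - 7\right) + h{\left(-2 \right)} = - 64 \left(47 - 7\right) + \left(9 + 2 \left(-2\right)^{2}\right) = - 64 \left(47 - 7\right) + \left(9 + 2 \cdot 4\right) = \left(-64\right) 40 + \left(9 + 8\right) = -2560 + 17 = -2543$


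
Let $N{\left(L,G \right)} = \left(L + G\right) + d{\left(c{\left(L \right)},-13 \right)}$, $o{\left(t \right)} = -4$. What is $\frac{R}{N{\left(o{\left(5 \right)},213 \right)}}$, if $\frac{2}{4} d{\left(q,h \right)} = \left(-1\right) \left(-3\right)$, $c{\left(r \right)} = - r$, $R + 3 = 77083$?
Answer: $\frac{15416}{43} \approx 358.51$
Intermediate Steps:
$R = 77080$ ($R = -3 + 77083 = 77080$)
$d{\left(q,h \right)} = 6$ ($d{\left(q,h \right)} = 2 \left(\left(-1\right) \left(-3\right)\right) = 2 \cdot 3 = 6$)
$N{\left(L,G \right)} = 6 + G + L$ ($N{\left(L,G \right)} = \left(L + G\right) + 6 = \left(G + L\right) + 6 = 6 + G + L$)
$\frac{R}{N{\left(o{\left(5 \right)},213 \right)}} = \frac{77080}{6 + 213 - 4} = \frac{77080}{215} = 77080 \cdot \frac{1}{215} = \frac{15416}{43}$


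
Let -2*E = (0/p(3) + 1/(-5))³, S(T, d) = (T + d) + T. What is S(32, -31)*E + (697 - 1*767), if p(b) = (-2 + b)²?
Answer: -17467/250 ≈ -69.868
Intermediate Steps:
S(T, d) = d + 2*T
E = 1/250 (E = -(0/((-2 + 3)²) + 1/(-5))³/2 = -(0/(1²) + 1*(-⅕))³/2 = -(0/1 - ⅕)³/2 = -(0*1 - ⅕)³/2 = -(0 - ⅕)³/2 = -(-⅕)³/2 = -½*(-1/125) = 1/250 ≈ 0.0040000)
S(32, -31)*E + (697 - 1*767) = (-31 + 2*32)*(1/250) + (697 - 1*767) = (-31 + 64)*(1/250) + (697 - 767) = 33*(1/250) - 70 = 33/250 - 70 = -17467/250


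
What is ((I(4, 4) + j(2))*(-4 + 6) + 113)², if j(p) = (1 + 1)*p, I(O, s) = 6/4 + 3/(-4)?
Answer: 60025/4 ≈ 15006.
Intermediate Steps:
I(O, s) = ¾ (I(O, s) = 6*(¼) + 3*(-¼) = 3/2 - ¾ = ¾)
j(p) = 2*p
((I(4, 4) + j(2))*(-4 + 6) + 113)² = ((¾ + 2*2)*(-4 + 6) + 113)² = ((¾ + 4)*2 + 113)² = ((19/4)*2 + 113)² = (19/2 + 113)² = (245/2)² = 60025/4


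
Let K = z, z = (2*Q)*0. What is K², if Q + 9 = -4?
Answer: 0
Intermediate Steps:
Q = -13 (Q = -9 - 4 = -13)
z = 0 (z = (2*(-13))*0 = -26*0 = 0)
K = 0
K² = 0² = 0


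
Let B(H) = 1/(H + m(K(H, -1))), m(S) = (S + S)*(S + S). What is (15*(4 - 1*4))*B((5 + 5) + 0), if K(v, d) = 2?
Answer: 0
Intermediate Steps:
m(S) = 4*S**2 (m(S) = (2*S)*(2*S) = 4*S**2)
B(H) = 1/(16 + H) (B(H) = 1/(H + 4*2**2) = 1/(H + 4*4) = 1/(H + 16) = 1/(16 + H))
(15*(4 - 1*4))*B((5 + 5) + 0) = (15*(4 - 1*4))/(16 + ((5 + 5) + 0)) = (15*(4 - 4))/(16 + (10 + 0)) = (15*0)/(16 + 10) = 0/26 = 0*(1/26) = 0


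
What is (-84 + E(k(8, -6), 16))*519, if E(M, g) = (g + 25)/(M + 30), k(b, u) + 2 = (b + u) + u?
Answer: -341675/8 ≈ -42709.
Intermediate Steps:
k(b, u) = -2 + b + 2*u (k(b, u) = -2 + ((b + u) + u) = -2 + (b + 2*u) = -2 + b + 2*u)
E(M, g) = (25 + g)/(30 + M)
(-84 + E(k(8, -6), 16))*519 = (-84 + (25 + 16)/(30 + (-2 + 8 + 2*(-6))))*519 = (-84 + 41/(30 + (-2 + 8 - 12)))*519 = (-84 + 41/(30 - 6))*519 = (-84 + 41/24)*519 = -1975/24*519 = -341675/8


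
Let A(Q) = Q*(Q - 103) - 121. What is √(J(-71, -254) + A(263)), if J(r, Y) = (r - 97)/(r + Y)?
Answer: √177278959/65 ≈ 204.84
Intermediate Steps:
J(r, Y) = (-97 + r)/(Y + r)
A(Q) = -121 + Q*(-103 + Q) (A(Q) = Q*(-103 + Q) - 121 = -121 + Q*(-103 + Q))
√(J(-71, -254) + A(263)) = √((-97 - 71)/(-254 - 71) + (-121 + 263² - 103*263)) = √(-168/(-325) + (-121 + 69169 - 27089)) = √(-1/325*(-168) + 41959) = √(168/325 + 41959) = √(13636843/325) = √177278959/65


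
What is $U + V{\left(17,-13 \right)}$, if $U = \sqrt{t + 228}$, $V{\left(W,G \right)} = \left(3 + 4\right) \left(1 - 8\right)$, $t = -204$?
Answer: $-49 + 2 \sqrt{6} \approx -44.101$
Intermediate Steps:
$V{\left(W,G \right)} = -49$ ($V{\left(W,G \right)} = 7 \left(-7\right) = -49$)
$U = 2 \sqrt{6}$ ($U = \sqrt{-204 + 228} = \sqrt{24} = 2 \sqrt{6} \approx 4.899$)
$U + V{\left(17,-13 \right)} = 2 \sqrt{6} - 49 = -49 + 2 \sqrt{6}$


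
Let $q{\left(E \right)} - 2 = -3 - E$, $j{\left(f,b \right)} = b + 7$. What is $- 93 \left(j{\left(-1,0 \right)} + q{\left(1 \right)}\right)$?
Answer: $-465$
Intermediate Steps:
$j{\left(f,b \right)} = 7 + b$
$q{\left(E \right)} = -1 - E$ ($q{\left(E \right)} = 2 - \left(3 + E\right) = -1 - E$)
$- 93 \left(j{\left(-1,0 \right)} + q{\left(1 \right)}\right) = - 93 \left(\left(7 + 0\right) - 2\right) = - 93 \left(7 - 2\right) = \left(-93\right) 5 = -465$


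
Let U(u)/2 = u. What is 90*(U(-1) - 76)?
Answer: -7020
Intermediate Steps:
U(u) = 2*u
90*(U(-1) - 76) = 90*(2*(-1) - 76) = 90*(-2 - 76) = 90*(-78) = -7020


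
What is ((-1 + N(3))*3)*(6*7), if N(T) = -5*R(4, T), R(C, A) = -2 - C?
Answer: 3654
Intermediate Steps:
N(T) = 30 (N(T) = -5*(-2 - 1*4) = -5*(-2 - 4) = -5*(-6) = 30)
((-1 + N(3))*3)*(6*7) = ((-1 + 30)*3)*(6*7) = (29*3)*42 = 87*42 = 3654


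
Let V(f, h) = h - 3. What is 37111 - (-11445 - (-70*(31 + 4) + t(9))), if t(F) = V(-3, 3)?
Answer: 46106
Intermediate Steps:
V(f, h) = -3 + h
t(F) = 0 (t(F) = -3 + 3 = 0)
37111 - (-11445 - (-70*(31 + 4) + t(9))) = 37111 - (-11445 - (-70*(31 + 4) + 0)) = 37111 - (-11445 - (-70*35 + 0)) = 37111 - (-11445 - (-2450 + 0)) = 37111 - (-11445 - 1*(-2450)) = 37111 - (-11445 + 2450) = 37111 - 1*(-8995) = 37111 + 8995 = 46106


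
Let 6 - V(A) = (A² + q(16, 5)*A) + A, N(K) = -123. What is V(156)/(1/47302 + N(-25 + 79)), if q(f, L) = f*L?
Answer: 1748565732/5818145 ≈ 300.54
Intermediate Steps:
q(f, L) = L*f
V(A) = 6 - A² - 81*A (V(A) = 6 - ((A² + (5*16)*A) + A) = 6 - ((A² + 80*A) + A) = 6 - (A² + 81*A) = 6 + (-A² - 81*A) = 6 - A² - 81*A)
V(156)/(1/47302 + N(-25 + 79)) = (6 - 1*156² - 81*156)/(1/47302 - 123) = (6 - 1*24336 - 12636)/(1/47302 - 123) = (6 - 24336 - 12636)/(-5818145/47302) = -36966*(-47302/5818145) = 1748565732/5818145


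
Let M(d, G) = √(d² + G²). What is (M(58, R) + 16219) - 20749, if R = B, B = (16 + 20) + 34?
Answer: -4530 + 2*√2066 ≈ -4439.1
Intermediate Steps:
B = 70 (B = 36 + 34 = 70)
R = 70
M(d, G) = √(G² + d²)
(M(58, R) + 16219) - 20749 = (√(70² + 58²) + 16219) - 20749 = (√(4900 + 3364) + 16219) - 20749 = (√8264 + 16219) - 20749 = (2*√2066 + 16219) - 20749 = (16219 + 2*√2066) - 20749 = -4530 + 2*√2066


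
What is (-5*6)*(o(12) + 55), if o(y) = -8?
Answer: -1410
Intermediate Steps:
(-5*6)*(o(12) + 55) = (-5*6)*(-8 + 55) = -30*47 = -1410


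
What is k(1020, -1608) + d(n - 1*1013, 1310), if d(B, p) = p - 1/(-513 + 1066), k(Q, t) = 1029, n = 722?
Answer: 1293466/553 ≈ 2339.0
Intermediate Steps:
d(B, p) = -1/553 + p (d(B, p) = p - 1/553 = -1/553 + p)
k(1020, -1608) + d(n - 1*1013, 1310) = 1029 + (-1/553 + 1310) = 1029 + 724429/553 = 1293466/553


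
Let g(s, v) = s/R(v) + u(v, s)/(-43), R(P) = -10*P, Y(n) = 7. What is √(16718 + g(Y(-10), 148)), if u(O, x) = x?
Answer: 3*√1880779187410/31820 ≈ 129.30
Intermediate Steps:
g(s, v) = -s/43 - s/(10*v) (g(s, v) = s/((-10*v)) + s/(-43) = s*(-1/(10*v)) + s*(-1/43) = -s/(10*v) - s/43 = -s/43 - s/(10*v))
√(16718 + g(Y(-10), 148)) = √(16718 + (-1/43*7 - ⅒*7/148)) = √(16718 + (-7/43 - ⅒*7*1/148)) = √(16718 + (-7/43 - 7/1480)) = √(16718 - 10661/63640) = √(1063922859/63640) = 3*√1880779187410/31820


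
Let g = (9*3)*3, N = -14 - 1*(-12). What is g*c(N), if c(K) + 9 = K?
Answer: -891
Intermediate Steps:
N = -2 (N = -14 + 12 = -2)
c(K) = -9 + K
g = 81 (g = 27*3 = 81)
g*c(N) = 81*(-9 - 2) = 81*(-11) = -891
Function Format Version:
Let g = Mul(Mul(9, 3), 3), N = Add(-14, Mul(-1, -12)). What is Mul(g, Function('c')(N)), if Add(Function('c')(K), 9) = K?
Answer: -891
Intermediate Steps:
N = -2 (N = Add(-14, 12) = -2)
Function('c')(K) = Add(-9, K)
g = 81 (g = Mul(27, 3) = 81)
Mul(g, Function('c')(N)) = Mul(81, Add(-9, -2)) = Mul(81, -11) = -891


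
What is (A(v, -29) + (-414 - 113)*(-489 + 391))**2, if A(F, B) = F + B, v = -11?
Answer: 2663179236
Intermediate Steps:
A(F, B) = B + F
(A(v, -29) + (-414 - 113)*(-489 + 391))**2 = ((-29 - 11) + (-414 - 113)*(-489 + 391))**2 = (-40 - 527*(-98))**2 = (-40 + 51646)**2 = 51606**2 = 2663179236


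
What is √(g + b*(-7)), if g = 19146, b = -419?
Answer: √22079 ≈ 148.59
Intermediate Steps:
√(g + b*(-7)) = √(19146 - 419*(-7)) = √(19146 + 2933) = √22079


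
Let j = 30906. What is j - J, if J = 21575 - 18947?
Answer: 28278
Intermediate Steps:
J = 2628
j - J = 30906 - 1*2628 = 30906 - 2628 = 28278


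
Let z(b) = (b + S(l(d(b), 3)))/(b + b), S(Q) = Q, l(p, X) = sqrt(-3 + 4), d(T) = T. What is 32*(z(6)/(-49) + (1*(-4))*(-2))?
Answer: 5368/21 ≈ 255.62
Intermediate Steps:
l(p, X) = 1 (l(p, X) = sqrt(1) = 1)
z(b) = (1 + b)/(2*b) (z(b) = (b + 1)/(b + b) = (1 + b)/((2*b)) = (1 + b)*(1/(2*b)) = (1 + b)/(2*b))
32*(z(6)/(-49) + (1*(-4))*(-2)) = 32*(((1/2)*(1 + 6)/6)/(-49) + (1*(-4))*(-2)) = 32*(((1/2)*(1/6)*7)*(-1/49) - 4*(-2)) = 32*((7/12)*(-1/49) + 8) = 32*(-1/84 + 8) = 32*(671/84) = 5368/21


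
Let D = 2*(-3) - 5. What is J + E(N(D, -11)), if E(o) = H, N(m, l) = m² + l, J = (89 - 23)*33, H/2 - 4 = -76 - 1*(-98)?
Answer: 2230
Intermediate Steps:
D = -11 (D = -6 - 5 = -11)
H = 52 (H = 8 + 2*(-76 - 1*(-98)) = 8 + 2*(-76 + 98) = 8 + 2*22 = 8 + 44 = 52)
J = 2178 (J = 66*33 = 2178)
N(m, l) = l + m²
E(o) = 52
J + E(N(D, -11)) = 2178 + 52 = 2230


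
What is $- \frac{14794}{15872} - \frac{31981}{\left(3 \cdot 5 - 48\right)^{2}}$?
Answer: $- \frac{261856549}{8642304} \approx -30.299$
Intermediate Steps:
$- \frac{14794}{15872} - \frac{31981}{\left(3 \cdot 5 - 48\right)^{2}} = \left(-14794\right) \frac{1}{15872} - \frac{31981}{\left(15 - 48\right)^{2}} = - \frac{7397}{7936} - \frac{31981}{\left(-33\right)^{2}} = - \frac{7397}{7936} - \frac{31981}{1089} = - \frac{261856549}{8642304}$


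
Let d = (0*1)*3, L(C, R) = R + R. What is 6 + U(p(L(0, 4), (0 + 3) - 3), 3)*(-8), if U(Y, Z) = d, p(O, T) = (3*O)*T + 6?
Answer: 6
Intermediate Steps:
L(C, R) = 2*R
p(O, T) = 6 + 3*O*T (p(O, T) = 3*O*T + 6 = 6 + 3*O*T)
d = 0 (d = 0*3 = 0)
U(Y, Z) = 0
6 + U(p(L(0, 4), (0 + 3) - 3), 3)*(-8) = 6 + 0*(-8) = 6 + 0 = 6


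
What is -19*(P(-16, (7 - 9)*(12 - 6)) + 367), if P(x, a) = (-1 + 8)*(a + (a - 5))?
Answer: -3116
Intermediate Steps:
P(x, a) = -35 + 14*a (P(x, a) = 7*(a + (-5 + a)) = 7*(-5 + 2*a) = -35 + 14*a)
-19*(P(-16, (7 - 9)*(12 - 6)) + 367) = -19*((-35 + 14*((7 - 9)*(12 - 6))) + 367) = -19*((-35 + 14*(-2*6)) + 367) = -19*((-35 + 14*(-12)) + 367) = -19*((-35 - 168) + 367) = -19*(-203 + 367) = -19*164 = -3116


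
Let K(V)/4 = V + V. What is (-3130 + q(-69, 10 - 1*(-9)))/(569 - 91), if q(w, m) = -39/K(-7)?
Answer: -175241/26768 ≈ -6.5467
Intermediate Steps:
K(V) = 8*V (K(V) = 4*(V + V) = 4*(2*V) = 8*V)
q(w, m) = 39/56 (q(w, m) = -39/(8*(-7)) = -39/(-56) = -39*(-1/56) = 39/56)
(-3130 + q(-69, 10 - 1*(-9)))/(569 - 91) = (-3130 + 39/56)/(569 - 91) = -175241/56/478 = -175241/56*1/478 = -175241/26768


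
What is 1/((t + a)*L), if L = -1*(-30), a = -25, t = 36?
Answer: 1/330 ≈ 0.0030303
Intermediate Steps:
L = 30
1/((t + a)*L) = 1/((36 - 25)*30) = 1/(11*30) = 1/330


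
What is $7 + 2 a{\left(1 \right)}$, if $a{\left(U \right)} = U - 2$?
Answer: $5$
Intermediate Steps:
$a{\left(U \right)} = -2 + U$ ($a{\left(U \right)} = U - 2 = -2 + U$)
$7 + 2 a{\left(1 \right)} = 7 + 2 \left(-2 + 1\right) = 7 + 2 \left(-1\right) = 7 - 2 = 5$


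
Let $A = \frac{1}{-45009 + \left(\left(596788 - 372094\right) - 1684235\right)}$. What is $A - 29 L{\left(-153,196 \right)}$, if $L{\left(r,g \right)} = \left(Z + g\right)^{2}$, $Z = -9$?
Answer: $- \frac{1525765659551}{1504550} \approx -1.0141 \cdot 10^{6}$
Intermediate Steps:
$L{\left(r,g \right)} = \left(-9 + g\right)^{2}$
$A = - \frac{1}{1504550}$ ($A = \frac{1}{-45009 + \left(224694 - 1684235\right)} = \frac{1}{-45009 - 1459541} = \frac{1}{-1504550} = - \frac{1}{1504550} \approx -6.6465 \cdot 10^{-7}$)
$A - 29 L{\left(-153,196 \right)} = - \frac{1}{1504550} - 29 \left(-9 + 196\right)^{2} = - \frac{1}{1504550} - 29 \cdot 187^{2} = - \frac{1}{1504550} - 29 \cdot 34969 = - \frac{1}{1504550} - 1014101 = - \frac{1525765659551}{1504550}$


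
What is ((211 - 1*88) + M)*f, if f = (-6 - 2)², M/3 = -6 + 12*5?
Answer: 18240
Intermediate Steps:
M = 162 (M = 3*(-6 + 12*5) = 3*(-6 + 60) = 3*54 = 162)
f = 64 (f = (-8)² = 64)
((211 - 1*88) + M)*f = ((211 - 1*88) + 162)*64 = ((211 - 88) + 162)*64 = (123 + 162)*64 = 285*64 = 18240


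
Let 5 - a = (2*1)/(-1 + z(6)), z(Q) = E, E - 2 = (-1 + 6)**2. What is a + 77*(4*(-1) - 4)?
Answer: -7944/13 ≈ -611.08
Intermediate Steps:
E = 27 (E = 2 + (-1 + 6)**2 = 2 + 5**2 = 2 + 25 = 27)
z(Q) = 27
a = 64/13 (a = 5 - 2*1/(-1 + 27) = 5 - 2/26 = 5 - 1*1/13 = 5 - 1/13 = 64/13 ≈ 4.9231)
a + 77*(4*(-1) - 4) = 64/13 + 77*(4*(-1) - 4) = 64/13 + 77*(-4 - 4) = 64/13 + 77*(-8) = 64/13 - 616 = -7944/13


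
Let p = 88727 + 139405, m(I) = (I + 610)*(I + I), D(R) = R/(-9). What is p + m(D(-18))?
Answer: 230580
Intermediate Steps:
D(R) = -R/9 (D(R) = R*(-⅑) = -R/9)
m(I) = 2*I*(610 + I) (m(I) = (610 + I)*(2*I) = 2*I*(610 + I))
p = 228132
p + m(D(-18)) = 228132 + 2*(-⅑*(-18))*(610 - ⅑*(-18)) = 228132 + 2*2*(610 + 2) = 228132 + 2*2*612 = 228132 + 2448 = 230580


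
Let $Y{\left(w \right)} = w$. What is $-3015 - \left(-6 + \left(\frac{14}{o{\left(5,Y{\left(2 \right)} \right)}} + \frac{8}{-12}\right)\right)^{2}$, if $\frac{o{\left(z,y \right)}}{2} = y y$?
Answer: $- \frac{437641}{144} \approx -3039.2$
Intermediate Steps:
$o{\left(z,y \right)} = 2 y^{2}$ ($o{\left(z,y \right)} = 2 y y = 2 y^{2}$)
$-3015 - \left(-6 + \left(\frac{14}{o{\left(5,Y{\left(2 \right)} \right)}} + \frac{8}{-12}\right)\right)^{2} = -3015 - \left(-6 + \left(\frac{14}{2 \cdot 2^{2}} + \frac{8}{-12}\right)\right)^{2} = -3015 - \left(-6 + \left(\frac{14}{2 \cdot 4} + 8 \left(- \frac{1}{12}\right)\right)\right)^{2} = -3015 - \left(-6 - \left(\frac{2}{3} - \frac{14}{8}\right)\right)^{2} = -3015 - \left(-6 + \left(14 \cdot \frac{1}{8} - \frac{2}{3}\right)\right)^{2} = -3015 - \left(-6 + \left(\frac{7}{4} - \frac{2}{3}\right)\right)^{2} = -3015 - \left(-6 + \frac{13}{12}\right)^{2} = -3015 - \left(- \frac{59}{12}\right)^{2} = -3015 - \frac{3481}{144} = - \frac{437641}{144}$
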